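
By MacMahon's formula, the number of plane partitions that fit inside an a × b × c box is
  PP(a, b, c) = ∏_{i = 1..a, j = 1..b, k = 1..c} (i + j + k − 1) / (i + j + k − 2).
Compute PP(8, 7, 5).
PP(8, 7, 5) = 201299981193168

Evaluate the triple product over i = 1..8, j = 1..7, k = 1..5. The factors are (2/1) · (3/2) · (4/3) · (5/4) · (6/5) · (3/2) · (4/3) · (5/4) · … (280 factors total). The numerators and denominators telescope so the product is an integer; carrying out the multiplication exactly gives PP(8, 7, 5) = 201299981193168.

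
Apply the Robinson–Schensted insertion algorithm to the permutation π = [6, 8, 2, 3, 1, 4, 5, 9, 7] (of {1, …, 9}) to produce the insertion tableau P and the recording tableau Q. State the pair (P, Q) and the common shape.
P = [1, 3, 4, 5, 7] / [2, 8, 9] / [6];  Q = [1, 2, 6, 7, 8] / [3, 4, 9] / [5];  common shape = (5, 3, 1)

Row-insert the values π_1, π_2, … into P one at a time, bumping the leftmost entry strictly greater than the inserted value down to the next row. The recording tableau Q records, in position (i, j), the step at which that cell was added to P.
  Insert 6 (step 1): P = [6];  Q = [1]
  Insert 8 (step 2): P = [6, 8];  Q = [1, 2]
  Insert 2 (step 3): P = [2, 8] / [6];  Q = [1, 2] / [3]
  Insert 3 (step 4): P = [2, 3] / [6, 8];  Q = [1, 2] / [3, 4]
  Insert 1 (step 5): P = [1, 3] / [2, 8] / [6];  Q = [1, 2] / [3, 4] / [5]
  Insert 4 (step 6): P = [1, 3, 4] / [2, 8] / [6];  Q = [1, 2, 6] / [3, 4] / [5]
  Insert 5 (step 7): P = [1, 3, 4, 5] / [2, 8] / [6];  Q = [1, 2, 6, 7] / [3, 4] / [5]
  Insert 9 (step 8): P = [1, 3, 4, 5, 9] / [2, 8] / [6];  Q = [1, 2, 6, 7, 8] / [3, 4] / [5]
  Insert 7 (step 9): P = [1, 3, 4, 5, 7] / [2, 8, 9] / [6];  Q = [1, 2, 6, 7, 8] / [3, 4, 9] / [5]
Final shape: (5, 3, 1).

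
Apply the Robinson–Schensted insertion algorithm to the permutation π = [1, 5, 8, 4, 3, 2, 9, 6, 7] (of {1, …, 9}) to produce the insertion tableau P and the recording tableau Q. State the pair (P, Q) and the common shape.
P = [1, 2, 6, 7] / [3, 8, 9] / [4] / [5];  Q = [1, 2, 3, 7] / [4, 8, 9] / [5] / [6];  common shape = (4, 3, 1, 1)

Row-insert the values π_1, π_2, … into P one at a time, bumping the leftmost entry strictly greater than the inserted value down to the next row. The recording tableau Q records, in position (i, j), the step at which that cell was added to P.
  Insert 1 (step 1): P = [1];  Q = [1]
  Insert 5 (step 2): P = [1, 5];  Q = [1, 2]
  Insert 8 (step 3): P = [1, 5, 8];  Q = [1, 2, 3]
  Insert 4 (step 4): P = [1, 4, 8] / [5];  Q = [1, 2, 3] / [4]
  Insert 3 (step 5): P = [1, 3, 8] / [4] / [5];  Q = [1, 2, 3] / [4] / [5]
  Insert 2 (step 6): P = [1, 2, 8] / [3] / [4] / [5];  Q = [1, 2, 3] / [4] / [5] / [6]
  Insert 9 (step 7): P = [1, 2, 8, 9] / [3] / [4] / [5];  Q = [1, 2, 3, 7] / [4] / [5] / [6]
  Insert 6 (step 8): P = [1, 2, 6, 9] / [3, 8] / [4] / [5];  Q = [1, 2, 3, 7] / [4, 8] / [5] / [6]
  Insert 7 (step 9): P = [1, 2, 6, 7] / [3, 8, 9] / [4] / [5];  Q = [1, 2, 3, 7] / [4, 8, 9] / [5] / [6]
Final shape: (4, 3, 1, 1).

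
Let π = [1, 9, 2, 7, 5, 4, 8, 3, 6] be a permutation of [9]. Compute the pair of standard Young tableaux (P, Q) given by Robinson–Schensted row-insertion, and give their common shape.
P = [1, 2, 3, 6] / [4, 8] / [5] / [7] / [9];  Q = [1, 2, 4, 7] / [3, 9] / [5] / [6] / [8];  common shape = (4, 2, 1, 1, 1)

Row-insert the values π_1, π_2, … into P one at a time, bumping the leftmost entry strictly greater than the inserted value down to the next row. The recording tableau Q records, in position (i, j), the step at which that cell was added to P.
  Insert 1 (step 1): P = [1];  Q = [1]
  Insert 9 (step 2): P = [1, 9];  Q = [1, 2]
  Insert 2 (step 3): P = [1, 2] / [9];  Q = [1, 2] / [3]
  Insert 7 (step 4): P = [1, 2, 7] / [9];  Q = [1, 2, 4] / [3]
  Insert 5 (step 5): P = [1, 2, 5] / [7] / [9];  Q = [1, 2, 4] / [3] / [5]
  Insert 4 (step 6): P = [1, 2, 4] / [5] / [7] / [9];  Q = [1, 2, 4] / [3] / [5] / [6]
  Insert 8 (step 7): P = [1, 2, 4, 8] / [5] / [7] / [9];  Q = [1, 2, 4, 7] / [3] / [5] / [6]
  Insert 3 (step 8): P = [1, 2, 3, 8] / [4] / [5] / [7] / [9];  Q = [1, 2, 4, 7] / [3] / [5] / [6] / [8]
  Insert 6 (step 9): P = [1, 2, 3, 6] / [4, 8] / [5] / [7] / [9];  Q = [1, 2, 4, 7] / [3, 9] / [5] / [6] / [8]
Final shape: (4, 2, 1, 1, 1).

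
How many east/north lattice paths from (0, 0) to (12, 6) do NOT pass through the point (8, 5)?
Number of paths = 12129

Total paths from (0, 0) to (12, 6): C(18, 12) = 18564. Paths through (8, 5): (paths (0, 0) → (8, 5)) × (paths (8, 5) → (12, 6)) = C(13, 8) · C(5, 4) = 1287 · 5 = 6435. Avoidance count = 18564 − 6435 = 12129.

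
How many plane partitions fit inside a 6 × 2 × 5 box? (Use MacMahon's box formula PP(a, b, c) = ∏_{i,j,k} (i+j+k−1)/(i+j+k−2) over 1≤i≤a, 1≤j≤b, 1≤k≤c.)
PP(6, 2, 5) = 60984

Evaluate the triple product over i = 1..6, j = 1..2, k = 1..5. The factors are (2/1) · (3/2) · (4/3) · (5/4) · (6/5) · (3/2) · (4/3) · (5/4) · … (60 factors total). The numerators and denominators telescope so the product is an integer; carrying out the multiplication exactly gives PP(6, 2, 5) = 60984.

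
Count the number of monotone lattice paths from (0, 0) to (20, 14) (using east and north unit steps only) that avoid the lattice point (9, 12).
Number of paths = 1369049100

Total paths from (0, 0) to (20, 14): C(34, 20) = 1391975640. Paths through (9, 12): (paths (0, 0) → (9, 12)) × (paths (9, 12) → (20, 14)) = C(21, 9) · C(13, 11) = 293930 · 78 = 22926540. Avoidance count = 1391975640 − 22926540 = 1369049100.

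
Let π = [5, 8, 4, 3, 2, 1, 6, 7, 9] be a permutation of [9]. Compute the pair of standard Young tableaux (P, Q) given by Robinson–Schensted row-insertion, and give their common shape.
P = [1, 6, 7, 9] / [2, 8] / [3] / [4] / [5];  Q = [1, 2, 8, 9] / [3, 7] / [4] / [5] / [6];  common shape = (4, 2, 1, 1, 1)

Row-insert the values π_1, π_2, … into P one at a time, bumping the leftmost entry strictly greater than the inserted value down to the next row. The recording tableau Q records, in position (i, j), the step at which that cell was added to P.
  Insert 5 (step 1): P = [5];  Q = [1]
  Insert 8 (step 2): P = [5, 8];  Q = [1, 2]
  Insert 4 (step 3): P = [4, 8] / [5];  Q = [1, 2] / [3]
  Insert 3 (step 4): P = [3, 8] / [4] / [5];  Q = [1, 2] / [3] / [4]
  Insert 2 (step 5): P = [2, 8] / [3] / [4] / [5];  Q = [1, 2] / [3] / [4] / [5]
  Insert 1 (step 6): P = [1, 8] / [2] / [3] / [4] / [5];  Q = [1, 2] / [3] / [4] / [5] / [6]
  Insert 6 (step 7): P = [1, 6] / [2, 8] / [3] / [4] / [5];  Q = [1, 2] / [3, 7] / [4] / [5] / [6]
  Insert 7 (step 8): P = [1, 6, 7] / [2, 8] / [3] / [4] / [5];  Q = [1, 2, 8] / [3, 7] / [4] / [5] / [6]
  Insert 9 (step 9): P = [1, 6, 7, 9] / [2, 8] / [3] / [4] / [5];  Q = [1, 2, 8, 9] / [3, 7] / [4] / [5] / [6]
Final shape: (4, 2, 1, 1, 1).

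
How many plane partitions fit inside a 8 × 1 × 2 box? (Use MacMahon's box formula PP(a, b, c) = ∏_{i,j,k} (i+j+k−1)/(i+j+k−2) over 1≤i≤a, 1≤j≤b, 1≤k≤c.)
PP(8, 1, 2) = 45

Evaluate the triple product over i = 1..8, j = 1..1, k = 1..2. The factors are (2/1) · (3/2) · (3/2) · (4/3) · (4/3) · (5/4) · (5/4) · (6/5) · … (16 factors total). The numerators and denominators telescope so the product is an integer; carrying out the multiplication exactly gives PP(8, 1, 2) = 45.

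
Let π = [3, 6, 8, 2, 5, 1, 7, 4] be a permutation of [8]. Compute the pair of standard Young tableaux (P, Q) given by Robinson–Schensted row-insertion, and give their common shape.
P = [1, 4, 7] / [2, 5, 8] / [3, 6];  Q = [1, 2, 3] / [4, 5, 7] / [6, 8];  common shape = (3, 3, 2)

Row-insert the values π_1, π_2, … into P one at a time, bumping the leftmost entry strictly greater than the inserted value down to the next row. The recording tableau Q records, in position (i, j), the step at which that cell was added to P.
  Insert 3 (step 1): P = [3];  Q = [1]
  Insert 6 (step 2): P = [3, 6];  Q = [1, 2]
  Insert 8 (step 3): P = [3, 6, 8];  Q = [1, 2, 3]
  Insert 2 (step 4): P = [2, 6, 8] / [3];  Q = [1, 2, 3] / [4]
  Insert 5 (step 5): P = [2, 5, 8] / [3, 6];  Q = [1, 2, 3] / [4, 5]
  Insert 1 (step 6): P = [1, 5, 8] / [2, 6] / [3];  Q = [1, 2, 3] / [4, 5] / [6]
  Insert 7 (step 7): P = [1, 5, 7] / [2, 6, 8] / [3];  Q = [1, 2, 3] / [4, 5, 7] / [6]
  Insert 4 (step 8): P = [1, 4, 7] / [2, 5, 8] / [3, 6];  Q = [1, 2, 3] / [4, 5, 7] / [6, 8]
Final shape: (3, 3, 2).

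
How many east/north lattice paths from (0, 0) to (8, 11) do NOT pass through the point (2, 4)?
Number of paths = 49842

Total paths from (0, 0) to (8, 11): C(19, 8) = 75582. Paths through (2, 4): (paths (0, 0) → (2, 4)) × (paths (2, 4) → (8, 11)) = C(6, 2) · C(13, 6) = 15 · 1716 = 25740. Avoidance count = 75582 − 25740 = 49842.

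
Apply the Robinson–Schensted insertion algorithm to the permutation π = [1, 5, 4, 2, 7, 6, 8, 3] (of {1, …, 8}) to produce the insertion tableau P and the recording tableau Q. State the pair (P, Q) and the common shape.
P = [1, 2, 3, 8] / [4, 6] / [5, 7];  Q = [1, 2, 5, 7] / [3, 6] / [4, 8];  common shape = (4, 2, 2)

Row-insert the values π_1, π_2, … into P one at a time, bumping the leftmost entry strictly greater than the inserted value down to the next row. The recording tableau Q records, in position (i, j), the step at which that cell was added to P.
  Insert 1 (step 1): P = [1];  Q = [1]
  Insert 5 (step 2): P = [1, 5];  Q = [1, 2]
  Insert 4 (step 3): P = [1, 4] / [5];  Q = [1, 2] / [3]
  Insert 2 (step 4): P = [1, 2] / [4] / [5];  Q = [1, 2] / [3] / [4]
  Insert 7 (step 5): P = [1, 2, 7] / [4] / [5];  Q = [1, 2, 5] / [3] / [4]
  Insert 6 (step 6): P = [1, 2, 6] / [4, 7] / [5];  Q = [1, 2, 5] / [3, 6] / [4]
  Insert 8 (step 7): P = [1, 2, 6, 8] / [4, 7] / [5];  Q = [1, 2, 5, 7] / [3, 6] / [4]
  Insert 3 (step 8): P = [1, 2, 3, 8] / [4, 6] / [5, 7];  Q = [1, 2, 5, 7] / [3, 6] / [4, 8]
Final shape: (4, 2, 2).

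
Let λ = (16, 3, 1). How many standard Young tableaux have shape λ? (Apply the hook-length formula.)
# SYT of shape (16, 3, 1) = 11305

Hook-length formula: f^λ = n! / Π hook(c), product over all cells c of the Young diagram. For λ = (16, 3, 1), n = 20 boxes. Hook lengths by row (left-to-right, top-to-bottom): [18, 16, 15, 13, 12, 11, 10, 9, 8, 7, 6, 5, 4, 3, 2, 1]; [4, 2, 1]; [1]. Product of hooks = 215205838848000. So f^λ = 20! / 215205838848000 = 2432902008176640000 / 215205838848000 = 11305.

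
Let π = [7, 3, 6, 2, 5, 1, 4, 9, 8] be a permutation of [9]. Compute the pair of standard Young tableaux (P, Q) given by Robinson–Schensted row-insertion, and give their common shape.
P = [1, 4, 8] / [2, 5, 9] / [3, 6] / [7];  Q = [1, 3, 8] / [2, 5, 9] / [4, 7] / [6];  common shape = (3, 3, 2, 1)

Row-insert the values π_1, π_2, … into P one at a time, bumping the leftmost entry strictly greater than the inserted value down to the next row. The recording tableau Q records, in position (i, j), the step at which that cell was added to P.
  Insert 7 (step 1): P = [7];  Q = [1]
  Insert 3 (step 2): P = [3] / [7];  Q = [1] / [2]
  Insert 6 (step 3): P = [3, 6] / [7];  Q = [1, 3] / [2]
  Insert 2 (step 4): P = [2, 6] / [3] / [7];  Q = [1, 3] / [2] / [4]
  Insert 5 (step 5): P = [2, 5] / [3, 6] / [7];  Q = [1, 3] / [2, 5] / [4]
  Insert 1 (step 6): P = [1, 5] / [2, 6] / [3] / [7];  Q = [1, 3] / [2, 5] / [4] / [6]
  Insert 4 (step 7): P = [1, 4] / [2, 5] / [3, 6] / [7];  Q = [1, 3] / [2, 5] / [4, 7] / [6]
  Insert 9 (step 8): P = [1, 4, 9] / [2, 5] / [3, 6] / [7];  Q = [1, 3, 8] / [2, 5] / [4, 7] / [6]
  Insert 8 (step 9): P = [1, 4, 8] / [2, 5, 9] / [3, 6] / [7];  Q = [1, 3, 8] / [2, 5, 9] / [4, 7] / [6]
Final shape: (3, 3, 2, 1).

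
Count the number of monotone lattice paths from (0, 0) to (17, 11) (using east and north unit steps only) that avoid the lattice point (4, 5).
Number of paths = 18055548

Total paths from (0, 0) to (17, 11): C(28, 17) = 21474180. Paths through (4, 5): (paths (0, 0) → (4, 5)) × (paths (4, 5) → (17, 11)) = C(9, 4) · C(19, 13) = 126 · 27132 = 3418632. Avoidance count = 21474180 − 3418632 = 18055548.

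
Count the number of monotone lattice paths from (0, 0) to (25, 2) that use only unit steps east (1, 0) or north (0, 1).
Number of paths = 351

A monotone lattice path from (0, 0) to (25, 2) consists of 25 east steps and 2 north steps in some order, so it is determined by which 25 of the 27 steps are east. The count is C(27, 25) = 351.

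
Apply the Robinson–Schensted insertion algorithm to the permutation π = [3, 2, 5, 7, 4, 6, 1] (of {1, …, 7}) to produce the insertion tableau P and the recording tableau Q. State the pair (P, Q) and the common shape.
P = [1, 4, 6] / [2, 5, 7] / [3];  Q = [1, 3, 4] / [2, 5, 6] / [7];  common shape = (3, 3, 1)

Row-insert the values π_1, π_2, … into P one at a time, bumping the leftmost entry strictly greater than the inserted value down to the next row. The recording tableau Q records, in position (i, j), the step at which that cell was added to P.
  Insert 3 (step 1): P = [3];  Q = [1]
  Insert 2 (step 2): P = [2] / [3];  Q = [1] / [2]
  Insert 5 (step 3): P = [2, 5] / [3];  Q = [1, 3] / [2]
  Insert 7 (step 4): P = [2, 5, 7] / [3];  Q = [1, 3, 4] / [2]
  Insert 4 (step 5): P = [2, 4, 7] / [3, 5];  Q = [1, 3, 4] / [2, 5]
  Insert 6 (step 6): P = [2, 4, 6] / [3, 5, 7];  Q = [1, 3, 4] / [2, 5, 6]
  Insert 1 (step 7): P = [1, 4, 6] / [2, 5, 7] / [3];  Q = [1, 3, 4] / [2, 5, 6] / [7]
Final shape: (3, 3, 1).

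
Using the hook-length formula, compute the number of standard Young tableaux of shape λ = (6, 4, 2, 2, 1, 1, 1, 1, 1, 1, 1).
# SYT of shape (6, 4, 2, 2, 1, 1, 1, 1, 1, 1, 1) = 84611142

Hook-length formula: f^λ = n! / Π hook(c), product over all cells c of the Young diagram. For λ = (6, 4, 2, 2, 1, 1, 1, 1, 1, 1, 1), n = 21 boxes. Hook lengths by row (left-to-right, top-to-bottom): [16, 8, 5, 4, 2, 1]; [13, 5, 2, 1]; [10, 2]; [9, 1]; [7]; [6]; [5]; [4]; [3]; [2]; [1]. Product of hooks = 603832320000. So f^λ = 21! / 603832320000 = 51090942171709440000 / 603832320000 = 84611142.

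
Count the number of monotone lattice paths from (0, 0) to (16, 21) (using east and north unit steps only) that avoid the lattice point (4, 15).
Number of paths = 12803820606

Total paths from (0, 0) to (16, 21): C(37, 16) = 12875774670. Paths through (4, 15): (paths (0, 0) → (4, 15)) × (paths (4, 15) → (16, 21)) = C(19, 4) · C(18, 12) = 3876 · 18564 = 71954064. Avoidance count = 12875774670 − 71954064 = 12803820606.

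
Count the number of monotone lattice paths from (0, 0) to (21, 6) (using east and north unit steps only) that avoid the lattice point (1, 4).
Number of paths = 294855

Total paths from (0, 0) to (21, 6): C(27, 21) = 296010. Paths through (1, 4): (paths (0, 0) → (1, 4)) × (paths (1, 4) → (21, 6)) = C(5, 1) · C(22, 20) = 5 · 231 = 1155. Avoidance count = 296010 − 1155 = 294855.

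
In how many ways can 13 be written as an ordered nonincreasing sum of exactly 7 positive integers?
p(13, 7 parts) = 11

Partitions of n into exactly k parts ↔ partitions of n − k into at most k parts (subtract 1 from each part). For n = 13, k = 7, the partitions are: 7+1+1+1+1+1+1, 6+2+1+1+1+1+1, 5+3+1+1+1+1+1, 5+2+2+1+1+1+1, 4+4+1+1+1+1+1, 4+3+2+1+1+1+1, 4+2+2+2+1+1+1, 3+3+3+1+1+1+1, 3+3+2+2+1+1+1, 3+2+2+2+2+1+1, 2+2+2+2+2+2+1. Count = 11.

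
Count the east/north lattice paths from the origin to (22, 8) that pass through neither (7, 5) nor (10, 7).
Number of paths = 5056789

Inclusion–exclusion. Total paths: C(30, 22) = 5852925. Through P₁: C(12, 7)·C(18, 15) = 646272. Through P₂: C(17, 10)·C(13, 12) = 252824. Since P₁ is strictly southwest of P₂, a monotone path through both must visit P₁ then P₂; paths through both = C(12, 7)·C(5, 3)·C(13, 12) = 102960. Avoid both = 5852925 − 646272 − 252824 + 102960 = 5056789.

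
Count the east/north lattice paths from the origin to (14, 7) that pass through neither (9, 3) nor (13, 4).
Number of paths = 83440

Inclusion–exclusion. Total paths: C(21, 14) = 116280. Through P₁: C(12, 9)·C(9, 5) = 27720. Through P₂: C(17, 13)·C(4, 1) = 9520. Since P₁ is strictly southwest of P₂, a monotone path through both must visit P₁ then P₂; paths through both = C(12, 9)·C(5, 4)·C(4, 1) = 4400. Avoid both = 116280 − 27720 − 9520 + 4400 = 83440.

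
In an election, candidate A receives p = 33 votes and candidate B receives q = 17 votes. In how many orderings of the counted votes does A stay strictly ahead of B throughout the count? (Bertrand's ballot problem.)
Strict-lead orderings = 3151161405168

Total orderings of the 50 votes with 33 for A: C(50, 33) = 9847379391150. By the Bertrand ballot formula (Cycle Lemma / reflection principle), the number of orderings in which A is strictly ahead of B throughout is (p − q)/(p + q) · C(p + q, p) = (33 − 17)/(33 + 17) · 9847379391150 = 3151161405168.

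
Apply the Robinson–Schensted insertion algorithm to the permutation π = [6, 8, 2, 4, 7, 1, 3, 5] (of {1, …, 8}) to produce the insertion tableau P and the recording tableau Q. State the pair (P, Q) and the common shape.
P = [1, 3, 5] / [2, 4, 7] / [6, 8];  Q = [1, 2, 5] / [3, 4, 8] / [6, 7];  common shape = (3, 3, 2)

Row-insert the values π_1, π_2, … into P one at a time, bumping the leftmost entry strictly greater than the inserted value down to the next row. The recording tableau Q records, in position (i, j), the step at which that cell was added to P.
  Insert 6 (step 1): P = [6];  Q = [1]
  Insert 8 (step 2): P = [6, 8];  Q = [1, 2]
  Insert 2 (step 3): P = [2, 8] / [6];  Q = [1, 2] / [3]
  Insert 4 (step 4): P = [2, 4] / [6, 8];  Q = [1, 2] / [3, 4]
  Insert 7 (step 5): P = [2, 4, 7] / [6, 8];  Q = [1, 2, 5] / [3, 4]
  Insert 1 (step 6): P = [1, 4, 7] / [2, 8] / [6];  Q = [1, 2, 5] / [3, 4] / [6]
  Insert 3 (step 7): P = [1, 3, 7] / [2, 4] / [6, 8];  Q = [1, 2, 5] / [3, 4] / [6, 7]
  Insert 5 (step 8): P = [1, 3, 5] / [2, 4, 7] / [6, 8];  Q = [1, 2, 5] / [3, 4, 8] / [6, 7]
Final shape: (3, 3, 2).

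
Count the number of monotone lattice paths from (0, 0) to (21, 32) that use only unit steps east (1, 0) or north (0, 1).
Number of paths = 317986441828055

A monotone lattice path from (0, 0) to (21, 32) consists of 21 east steps and 32 north steps in some order, so it is determined by which 21 of the 53 steps are east. The count is C(53, 21) = 317986441828055.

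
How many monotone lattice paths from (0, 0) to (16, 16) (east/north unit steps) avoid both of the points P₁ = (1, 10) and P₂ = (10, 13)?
Number of paths = 504585222

Inclusion–exclusion. Total paths: C(32, 16) = 601080390. Through P₁: C(11, 1)·C(21, 15) = 596904. Through P₂: C(23, 10)·C(9, 6) = 96101544. Since P₁ is strictly southwest of P₂, a monotone path through both must visit P₁ then P₂; paths through both = C(11, 1)·C(12, 9)·C(9, 6) = 203280. Avoid both = 601080390 − 596904 − 96101544 + 203280 = 504585222.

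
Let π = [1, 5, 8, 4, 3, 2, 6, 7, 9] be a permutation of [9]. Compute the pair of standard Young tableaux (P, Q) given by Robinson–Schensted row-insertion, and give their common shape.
P = [1, 2, 6, 7, 9] / [3, 8] / [4] / [5];  Q = [1, 2, 3, 8, 9] / [4, 7] / [5] / [6];  common shape = (5, 2, 1, 1)

Row-insert the values π_1, π_2, … into P one at a time, bumping the leftmost entry strictly greater than the inserted value down to the next row. The recording tableau Q records, in position (i, j), the step at which that cell was added to P.
  Insert 1 (step 1): P = [1];  Q = [1]
  Insert 5 (step 2): P = [1, 5];  Q = [1, 2]
  Insert 8 (step 3): P = [1, 5, 8];  Q = [1, 2, 3]
  Insert 4 (step 4): P = [1, 4, 8] / [5];  Q = [1, 2, 3] / [4]
  Insert 3 (step 5): P = [1, 3, 8] / [4] / [5];  Q = [1, 2, 3] / [4] / [5]
  Insert 2 (step 6): P = [1, 2, 8] / [3] / [4] / [5];  Q = [1, 2, 3] / [4] / [5] / [6]
  Insert 6 (step 7): P = [1, 2, 6] / [3, 8] / [4] / [5];  Q = [1, 2, 3] / [4, 7] / [5] / [6]
  Insert 7 (step 8): P = [1, 2, 6, 7] / [3, 8] / [4] / [5];  Q = [1, 2, 3, 8] / [4, 7] / [5] / [6]
  Insert 9 (step 9): P = [1, 2, 6, 7, 9] / [3, 8] / [4] / [5];  Q = [1, 2, 3, 8, 9] / [4, 7] / [5] / [6]
Final shape: (5, 2, 1, 1).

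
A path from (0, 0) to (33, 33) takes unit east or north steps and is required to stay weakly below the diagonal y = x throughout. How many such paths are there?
Number of paths = 212336130412243110

By the reflection principle (André's argument), the number of monotone paths to (33, 33) with n ≤ m that never go above y = x is C(66, 33) − C(66, 34) = 7219428434016265740 − 7007092303604022630 = 212336130412243110.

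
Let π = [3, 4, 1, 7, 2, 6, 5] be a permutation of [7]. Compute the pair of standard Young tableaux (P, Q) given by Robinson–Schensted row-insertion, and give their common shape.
P = [1, 2, 5] / [3, 4, 6] / [7];  Q = [1, 2, 4] / [3, 5, 6] / [7];  common shape = (3, 3, 1)

Row-insert the values π_1, π_2, … into P one at a time, bumping the leftmost entry strictly greater than the inserted value down to the next row. The recording tableau Q records, in position (i, j), the step at which that cell was added to P.
  Insert 3 (step 1): P = [3];  Q = [1]
  Insert 4 (step 2): P = [3, 4];  Q = [1, 2]
  Insert 1 (step 3): P = [1, 4] / [3];  Q = [1, 2] / [3]
  Insert 7 (step 4): P = [1, 4, 7] / [3];  Q = [1, 2, 4] / [3]
  Insert 2 (step 5): P = [1, 2, 7] / [3, 4];  Q = [1, 2, 4] / [3, 5]
  Insert 6 (step 6): P = [1, 2, 6] / [3, 4, 7];  Q = [1, 2, 4] / [3, 5, 6]
  Insert 5 (step 7): P = [1, 2, 5] / [3, 4, 6] / [7];  Q = [1, 2, 4] / [3, 5, 6] / [7]
Final shape: (3, 3, 1).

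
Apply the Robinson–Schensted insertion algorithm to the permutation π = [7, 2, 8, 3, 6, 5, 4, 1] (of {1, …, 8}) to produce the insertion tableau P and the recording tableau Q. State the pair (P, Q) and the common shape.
P = [1, 3, 4] / [2, 8] / [5] / [6] / [7];  Q = [1, 3, 5] / [2, 4] / [6] / [7] / [8];  common shape = (3, 2, 1, 1, 1)

Row-insert the values π_1, π_2, … into P one at a time, bumping the leftmost entry strictly greater than the inserted value down to the next row. The recording tableau Q records, in position (i, j), the step at which that cell was added to P.
  Insert 7 (step 1): P = [7];  Q = [1]
  Insert 2 (step 2): P = [2] / [7];  Q = [1] / [2]
  Insert 8 (step 3): P = [2, 8] / [7];  Q = [1, 3] / [2]
  Insert 3 (step 4): P = [2, 3] / [7, 8];  Q = [1, 3] / [2, 4]
  Insert 6 (step 5): P = [2, 3, 6] / [7, 8];  Q = [1, 3, 5] / [2, 4]
  Insert 5 (step 6): P = [2, 3, 5] / [6, 8] / [7];  Q = [1, 3, 5] / [2, 4] / [6]
  Insert 4 (step 7): P = [2, 3, 4] / [5, 8] / [6] / [7];  Q = [1, 3, 5] / [2, 4] / [6] / [7]
  Insert 1 (step 8): P = [1, 3, 4] / [2, 8] / [5] / [6] / [7];  Q = [1, 3, 5] / [2, 4] / [6] / [7] / [8]
Final shape: (3, 2, 1, 1, 1).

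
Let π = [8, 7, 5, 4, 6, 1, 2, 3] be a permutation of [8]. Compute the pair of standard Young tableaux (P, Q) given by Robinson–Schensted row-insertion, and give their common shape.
P = [1, 2, 3] / [4, 6] / [5] / [7] / [8];  Q = [1, 5, 8] / [2, 7] / [3] / [4] / [6];  common shape = (3, 2, 1, 1, 1)

Row-insert the values π_1, π_2, … into P one at a time, bumping the leftmost entry strictly greater than the inserted value down to the next row. The recording tableau Q records, in position (i, j), the step at which that cell was added to P.
  Insert 8 (step 1): P = [8];  Q = [1]
  Insert 7 (step 2): P = [7] / [8];  Q = [1] / [2]
  Insert 5 (step 3): P = [5] / [7] / [8];  Q = [1] / [2] / [3]
  Insert 4 (step 4): P = [4] / [5] / [7] / [8];  Q = [1] / [2] / [3] / [4]
  Insert 6 (step 5): P = [4, 6] / [5] / [7] / [8];  Q = [1, 5] / [2] / [3] / [4]
  Insert 1 (step 6): P = [1, 6] / [4] / [5] / [7] / [8];  Q = [1, 5] / [2] / [3] / [4] / [6]
  Insert 2 (step 7): P = [1, 2] / [4, 6] / [5] / [7] / [8];  Q = [1, 5] / [2, 7] / [3] / [4] / [6]
  Insert 3 (step 8): P = [1, 2, 3] / [4, 6] / [5] / [7] / [8];  Q = [1, 5, 8] / [2, 7] / [3] / [4] / [6]
Final shape: (3, 2, 1, 1, 1).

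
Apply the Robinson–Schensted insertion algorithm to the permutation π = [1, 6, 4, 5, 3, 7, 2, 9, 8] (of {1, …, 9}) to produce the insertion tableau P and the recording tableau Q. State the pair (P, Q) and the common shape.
P = [1, 2, 5, 7, 8] / [3, 9] / [4] / [6];  Q = [1, 2, 4, 6, 8] / [3, 9] / [5] / [7];  common shape = (5, 2, 1, 1)

Row-insert the values π_1, π_2, … into P one at a time, bumping the leftmost entry strictly greater than the inserted value down to the next row. The recording tableau Q records, in position (i, j), the step at which that cell was added to P.
  Insert 1 (step 1): P = [1];  Q = [1]
  Insert 6 (step 2): P = [1, 6];  Q = [1, 2]
  Insert 4 (step 3): P = [1, 4] / [6];  Q = [1, 2] / [3]
  Insert 5 (step 4): P = [1, 4, 5] / [6];  Q = [1, 2, 4] / [3]
  Insert 3 (step 5): P = [1, 3, 5] / [4] / [6];  Q = [1, 2, 4] / [3] / [5]
  Insert 7 (step 6): P = [1, 3, 5, 7] / [4] / [6];  Q = [1, 2, 4, 6] / [3] / [5]
  Insert 2 (step 7): P = [1, 2, 5, 7] / [3] / [4] / [6];  Q = [1, 2, 4, 6] / [3] / [5] / [7]
  Insert 9 (step 8): P = [1, 2, 5, 7, 9] / [3] / [4] / [6];  Q = [1, 2, 4, 6, 8] / [3] / [5] / [7]
  Insert 8 (step 9): P = [1, 2, 5, 7, 8] / [3, 9] / [4] / [6];  Q = [1, 2, 4, 6, 8] / [3, 9] / [5] / [7]
Final shape: (5, 2, 1, 1).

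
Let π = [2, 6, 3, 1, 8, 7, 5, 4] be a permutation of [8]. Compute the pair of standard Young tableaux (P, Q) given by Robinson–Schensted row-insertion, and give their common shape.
P = [1, 3, 4] / [2, 5] / [6, 7] / [8];  Q = [1, 2, 5] / [3, 6] / [4, 7] / [8];  common shape = (3, 2, 2, 1)

Row-insert the values π_1, π_2, … into P one at a time, bumping the leftmost entry strictly greater than the inserted value down to the next row. The recording tableau Q records, in position (i, j), the step at which that cell was added to P.
  Insert 2 (step 1): P = [2];  Q = [1]
  Insert 6 (step 2): P = [2, 6];  Q = [1, 2]
  Insert 3 (step 3): P = [2, 3] / [6];  Q = [1, 2] / [3]
  Insert 1 (step 4): P = [1, 3] / [2] / [6];  Q = [1, 2] / [3] / [4]
  Insert 8 (step 5): P = [1, 3, 8] / [2] / [6];  Q = [1, 2, 5] / [3] / [4]
  Insert 7 (step 6): P = [1, 3, 7] / [2, 8] / [6];  Q = [1, 2, 5] / [3, 6] / [4]
  Insert 5 (step 7): P = [1, 3, 5] / [2, 7] / [6, 8];  Q = [1, 2, 5] / [3, 6] / [4, 7]
  Insert 4 (step 8): P = [1, 3, 4] / [2, 5] / [6, 7] / [8];  Q = [1, 2, 5] / [3, 6] / [4, 7] / [8]
Final shape: (3, 2, 2, 1).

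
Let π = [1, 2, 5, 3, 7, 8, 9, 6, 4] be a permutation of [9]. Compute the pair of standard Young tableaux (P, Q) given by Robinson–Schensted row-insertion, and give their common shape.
P = [1, 2, 3, 4, 8, 9] / [5, 6] / [7];  Q = [1, 2, 3, 5, 6, 7] / [4, 8] / [9];  common shape = (6, 2, 1)

Row-insert the values π_1, π_2, … into P one at a time, bumping the leftmost entry strictly greater than the inserted value down to the next row. The recording tableau Q records, in position (i, j), the step at which that cell was added to P.
  Insert 1 (step 1): P = [1];  Q = [1]
  Insert 2 (step 2): P = [1, 2];  Q = [1, 2]
  Insert 5 (step 3): P = [1, 2, 5];  Q = [1, 2, 3]
  Insert 3 (step 4): P = [1, 2, 3] / [5];  Q = [1, 2, 3] / [4]
  Insert 7 (step 5): P = [1, 2, 3, 7] / [5];  Q = [1, 2, 3, 5] / [4]
  Insert 8 (step 6): P = [1, 2, 3, 7, 8] / [5];  Q = [1, 2, 3, 5, 6] / [4]
  Insert 9 (step 7): P = [1, 2, 3, 7, 8, 9] / [5];  Q = [1, 2, 3, 5, 6, 7] / [4]
  Insert 6 (step 8): P = [1, 2, 3, 6, 8, 9] / [5, 7];  Q = [1, 2, 3, 5, 6, 7] / [4, 8]
  Insert 4 (step 9): P = [1, 2, 3, 4, 8, 9] / [5, 6] / [7];  Q = [1, 2, 3, 5, 6, 7] / [4, 8] / [9]
Final shape: (6, 2, 1).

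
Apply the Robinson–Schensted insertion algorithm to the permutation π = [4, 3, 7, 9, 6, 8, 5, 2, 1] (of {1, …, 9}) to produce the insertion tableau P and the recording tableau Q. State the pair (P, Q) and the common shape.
P = [1, 5, 8] / [2, 6, 9] / [3] / [4] / [7];  Q = [1, 3, 4] / [2, 5, 6] / [7] / [8] / [9];  common shape = (3, 3, 1, 1, 1)

Row-insert the values π_1, π_2, … into P one at a time, bumping the leftmost entry strictly greater than the inserted value down to the next row. The recording tableau Q records, in position (i, j), the step at which that cell was added to P.
  Insert 4 (step 1): P = [4];  Q = [1]
  Insert 3 (step 2): P = [3] / [4];  Q = [1] / [2]
  Insert 7 (step 3): P = [3, 7] / [4];  Q = [1, 3] / [2]
  Insert 9 (step 4): P = [3, 7, 9] / [4];  Q = [1, 3, 4] / [2]
  Insert 6 (step 5): P = [3, 6, 9] / [4, 7];  Q = [1, 3, 4] / [2, 5]
  Insert 8 (step 6): P = [3, 6, 8] / [4, 7, 9];  Q = [1, 3, 4] / [2, 5, 6]
  Insert 5 (step 7): P = [3, 5, 8] / [4, 6, 9] / [7];  Q = [1, 3, 4] / [2, 5, 6] / [7]
  Insert 2 (step 8): P = [2, 5, 8] / [3, 6, 9] / [4] / [7];  Q = [1, 3, 4] / [2, 5, 6] / [7] / [8]
  Insert 1 (step 9): P = [1, 5, 8] / [2, 6, 9] / [3] / [4] / [7];  Q = [1, 3, 4] / [2, 5, 6] / [7] / [8] / [9]
Final shape: (3, 3, 1, 1, 1).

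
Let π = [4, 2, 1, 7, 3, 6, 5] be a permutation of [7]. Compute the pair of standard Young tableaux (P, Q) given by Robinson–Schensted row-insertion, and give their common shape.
P = [1, 3, 5] / [2, 6] / [4, 7];  Q = [1, 4, 6] / [2, 5] / [3, 7];  common shape = (3, 2, 2)

Row-insert the values π_1, π_2, … into P one at a time, bumping the leftmost entry strictly greater than the inserted value down to the next row. The recording tableau Q records, in position (i, j), the step at which that cell was added to P.
  Insert 4 (step 1): P = [4];  Q = [1]
  Insert 2 (step 2): P = [2] / [4];  Q = [1] / [2]
  Insert 1 (step 3): P = [1] / [2] / [4];  Q = [1] / [2] / [3]
  Insert 7 (step 4): P = [1, 7] / [2] / [4];  Q = [1, 4] / [2] / [3]
  Insert 3 (step 5): P = [1, 3] / [2, 7] / [4];  Q = [1, 4] / [2, 5] / [3]
  Insert 6 (step 6): P = [1, 3, 6] / [2, 7] / [4];  Q = [1, 4, 6] / [2, 5] / [3]
  Insert 5 (step 7): P = [1, 3, 5] / [2, 6] / [4, 7];  Q = [1, 4, 6] / [2, 5] / [3, 7]
Final shape: (3, 2, 2).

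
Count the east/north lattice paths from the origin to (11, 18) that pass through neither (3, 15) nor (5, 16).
Number of paths = 33961422

Inclusion–exclusion. Total paths: C(29, 11) = 34597290. Through P₁: C(18, 3)·C(11, 8) = 134640. Through P₂: C(21, 5)·C(8, 6) = 569772. Since P₁ is strictly southwest of P₂, a monotone path through both must visit P₁ then P₂; paths through both = C(18, 3)·C(3, 2)·C(8, 6) = 68544. Avoid both = 34597290 − 134640 − 569772 + 68544 = 33961422.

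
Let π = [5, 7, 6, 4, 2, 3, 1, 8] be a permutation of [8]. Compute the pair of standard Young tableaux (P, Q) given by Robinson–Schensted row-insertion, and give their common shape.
P = [1, 3, 8] / [2, 6] / [4] / [5] / [7];  Q = [1, 2, 8] / [3, 6] / [4] / [5] / [7];  common shape = (3, 2, 1, 1, 1)

Row-insert the values π_1, π_2, … into P one at a time, bumping the leftmost entry strictly greater than the inserted value down to the next row. The recording tableau Q records, in position (i, j), the step at which that cell was added to P.
  Insert 5 (step 1): P = [5];  Q = [1]
  Insert 7 (step 2): P = [5, 7];  Q = [1, 2]
  Insert 6 (step 3): P = [5, 6] / [7];  Q = [1, 2] / [3]
  Insert 4 (step 4): P = [4, 6] / [5] / [7];  Q = [1, 2] / [3] / [4]
  Insert 2 (step 5): P = [2, 6] / [4] / [5] / [7];  Q = [1, 2] / [3] / [4] / [5]
  Insert 3 (step 6): P = [2, 3] / [4, 6] / [5] / [7];  Q = [1, 2] / [3, 6] / [4] / [5]
  Insert 1 (step 7): P = [1, 3] / [2, 6] / [4] / [5] / [7];  Q = [1, 2] / [3, 6] / [4] / [5] / [7]
  Insert 8 (step 8): P = [1, 3, 8] / [2, 6] / [4] / [5] / [7];  Q = [1, 2, 8] / [3, 6] / [4] / [5] / [7]
Final shape: (3, 2, 1, 1, 1).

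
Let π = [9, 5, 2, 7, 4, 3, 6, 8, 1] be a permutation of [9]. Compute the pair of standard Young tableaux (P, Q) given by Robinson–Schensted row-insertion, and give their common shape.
P = [1, 3, 6, 8] / [2, 7] / [4] / [5] / [9];  Q = [1, 4, 7, 8] / [2, 5] / [3] / [6] / [9];  common shape = (4, 2, 1, 1, 1)

Row-insert the values π_1, π_2, … into P one at a time, bumping the leftmost entry strictly greater than the inserted value down to the next row. The recording tableau Q records, in position (i, j), the step at which that cell was added to P.
  Insert 9 (step 1): P = [9];  Q = [1]
  Insert 5 (step 2): P = [5] / [9];  Q = [1] / [2]
  Insert 2 (step 3): P = [2] / [5] / [9];  Q = [1] / [2] / [3]
  Insert 7 (step 4): P = [2, 7] / [5] / [9];  Q = [1, 4] / [2] / [3]
  Insert 4 (step 5): P = [2, 4] / [5, 7] / [9];  Q = [1, 4] / [2, 5] / [3]
  Insert 3 (step 6): P = [2, 3] / [4, 7] / [5] / [9];  Q = [1, 4] / [2, 5] / [3] / [6]
  Insert 6 (step 7): P = [2, 3, 6] / [4, 7] / [5] / [9];  Q = [1, 4, 7] / [2, 5] / [3] / [6]
  Insert 8 (step 8): P = [2, 3, 6, 8] / [4, 7] / [5] / [9];  Q = [1, 4, 7, 8] / [2, 5] / [3] / [6]
  Insert 1 (step 9): P = [1, 3, 6, 8] / [2, 7] / [4] / [5] / [9];  Q = [1, 4, 7, 8] / [2, 5] / [3] / [6] / [9]
Final shape: (4, 2, 1, 1, 1).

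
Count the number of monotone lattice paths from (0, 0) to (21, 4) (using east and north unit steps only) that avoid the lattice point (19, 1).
Number of paths = 12450

Total paths from (0, 0) to (21, 4): C(25, 21) = 12650. Paths through (19, 1): (paths (0, 0) → (19, 1)) × (paths (19, 1) → (21, 4)) = C(20, 19) · C(5, 2) = 20 · 10 = 200. Avoidance count = 12650 − 200 = 12450.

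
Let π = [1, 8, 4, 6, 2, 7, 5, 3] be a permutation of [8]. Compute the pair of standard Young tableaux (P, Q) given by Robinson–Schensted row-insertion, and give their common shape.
P = [1, 2, 3, 7] / [4, 5] / [6] / [8];  Q = [1, 2, 4, 6] / [3, 7] / [5] / [8];  common shape = (4, 2, 1, 1)

Row-insert the values π_1, π_2, … into P one at a time, bumping the leftmost entry strictly greater than the inserted value down to the next row. The recording tableau Q records, in position (i, j), the step at which that cell was added to P.
  Insert 1 (step 1): P = [1];  Q = [1]
  Insert 8 (step 2): P = [1, 8];  Q = [1, 2]
  Insert 4 (step 3): P = [1, 4] / [8];  Q = [1, 2] / [3]
  Insert 6 (step 4): P = [1, 4, 6] / [8];  Q = [1, 2, 4] / [3]
  Insert 2 (step 5): P = [1, 2, 6] / [4] / [8];  Q = [1, 2, 4] / [3] / [5]
  Insert 7 (step 6): P = [1, 2, 6, 7] / [4] / [8];  Q = [1, 2, 4, 6] / [3] / [5]
  Insert 5 (step 7): P = [1, 2, 5, 7] / [4, 6] / [8];  Q = [1, 2, 4, 6] / [3, 7] / [5]
  Insert 3 (step 8): P = [1, 2, 3, 7] / [4, 5] / [6] / [8];  Q = [1, 2, 4, 6] / [3, 7] / [5] / [8]
Final shape: (4, 2, 1, 1).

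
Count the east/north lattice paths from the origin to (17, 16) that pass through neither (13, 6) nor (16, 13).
Number of paths = 881211678

Inclusion–exclusion. Total paths: C(33, 17) = 1166803110. Through P₁: C(19, 13)·C(14, 4) = 27159132. Through P₂: C(29, 16)·C(4, 1) = 271455660. Since P₁ is strictly southwest of P₂, a monotone path through both must visit P₁ then P₂; paths through both = C(19, 13)·C(10, 3)·C(4, 1) = 13023360. Avoid both = 1166803110 − 27159132 − 271455660 + 13023360 = 881211678.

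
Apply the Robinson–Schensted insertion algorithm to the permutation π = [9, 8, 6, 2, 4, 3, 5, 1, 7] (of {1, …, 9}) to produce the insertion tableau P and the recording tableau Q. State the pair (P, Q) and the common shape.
P = [1, 3, 5, 7] / [2] / [4] / [6] / [8] / [9];  Q = [1, 5, 7, 9] / [2] / [3] / [4] / [6] / [8];  common shape = (4, 1, 1, 1, 1, 1)

Row-insert the values π_1, π_2, … into P one at a time, bumping the leftmost entry strictly greater than the inserted value down to the next row. The recording tableau Q records, in position (i, j), the step at which that cell was added to P.
  Insert 9 (step 1): P = [9];  Q = [1]
  Insert 8 (step 2): P = [8] / [9];  Q = [1] / [2]
  Insert 6 (step 3): P = [6] / [8] / [9];  Q = [1] / [2] / [3]
  Insert 2 (step 4): P = [2] / [6] / [8] / [9];  Q = [1] / [2] / [3] / [4]
  Insert 4 (step 5): P = [2, 4] / [6] / [8] / [9];  Q = [1, 5] / [2] / [3] / [4]
  Insert 3 (step 6): P = [2, 3] / [4] / [6] / [8] / [9];  Q = [1, 5] / [2] / [3] / [4] / [6]
  Insert 5 (step 7): P = [2, 3, 5] / [4] / [6] / [8] / [9];  Q = [1, 5, 7] / [2] / [3] / [4] / [6]
  Insert 1 (step 8): P = [1, 3, 5] / [2] / [4] / [6] / [8] / [9];  Q = [1, 5, 7] / [2] / [3] / [4] / [6] / [8]
  Insert 7 (step 9): P = [1, 3, 5, 7] / [2] / [4] / [6] / [8] / [9];  Q = [1, 5, 7, 9] / [2] / [3] / [4] / [6] / [8]
Final shape: (4, 1, 1, 1, 1, 1).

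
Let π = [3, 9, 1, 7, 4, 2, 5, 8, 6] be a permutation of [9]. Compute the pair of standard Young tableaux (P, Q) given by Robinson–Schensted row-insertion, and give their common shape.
P = [1, 2, 5, 6] / [3, 4, 8] / [7] / [9];  Q = [1, 2, 7, 8] / [3, 4, 9] / [5] / [6];  common shape = (4, 3, 1, 1)

Row-insert the values π_1, π_2, … into P one at a time, bumping the leftmost entry strictly greater than the inserted value down to the next row. The recording tableau Q records, in position (i, j), the step at which that cell was added to P.
  Insert 3 (step 1): P = [3];  Q = [1]
  Insert 9 (step 2): P = [3, 9];  Q = [1, 2]
  Insert 1 (step 3): P = [1, 9] / [3];  Q = [1, 2] / [3]
  Insert 7 (step 4): P = [1, 7] / [3, 9];  Q = [1, 2] / [3, 4]
  Insert 4 (step 5): P = [1, 4] / [3, 7] / [9];  Q = [1, 2] / [3, 4] / [5]
  Insert 2 (step 6): P = [1, 2] / [3, 4] / [7] / [9];  Q = [1, 2] / [3, 4] / [5] / [6]
  Insert 5 (step 7): P = [1, 2, 5] / [3, 4] / [7] / [9];  Q = [1, 2, 7] / [3, 4] / [5] / [6]
  Insert 8 (step 8): P = [1, 2, 5, 8] / [3, 4] / [7] / [9];  Q = [1, 2, 7, 8] / [3, 4] / [5] / [6]
  Insert 6 (step 9): P = [1, 2, 5, 6] / [3, 4, 8] / [7] / [9];  Q = [1, 2, 7, 8] / [3, 4, 9] / [5] / [6]
Final shape: (4, 3, 1, 1).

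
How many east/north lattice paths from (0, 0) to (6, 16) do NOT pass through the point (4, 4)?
Number of paths = 68243

Total paths from (0, 0) to (6, 16): C(22, 6) = 74613. Paths through (4, 4): (paths (0, 0) → (4, 4)) × (paths (4, 4) → (6, 16)) = C(8, 4) · C(14, 2) = 70 · 91 = 6370. Avoidance count = 74613 − 6370 = 68243.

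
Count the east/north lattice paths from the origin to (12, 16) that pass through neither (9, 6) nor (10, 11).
Number of paths = 22213919

Inclusion–exclusion. Total paths: C(28, 12) = 30421755. Through P₁: C(15, 9)·C(13, 3) = 1431430. Through P₂: C(21, 10)·C(7, 2) = 7407036. Since P₁ is strictly southwest of P₂, a monotone path through both must visit P₁ then P₂; paths through both = C(15, 9)·C(6, 1)·C(7, 2) = 630630. Avoid both = 30421755 − 1431430 − 7407036 + 630630 = 22213919.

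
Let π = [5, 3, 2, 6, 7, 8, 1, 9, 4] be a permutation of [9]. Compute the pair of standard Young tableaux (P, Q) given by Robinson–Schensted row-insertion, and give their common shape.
P = [1, 4, 7, 8, 9] / [2, 6] / [3] / [5];  Q = [1, 4, 5, 6, 8] / [2, 9] / [3] / [7];  common shape = (5, 2, 1, 1)

Row-insert the values π_1, π_2, … into P one at a time, bumping the leftmost entry strictly greater than the inserted value down to the next row. The recording tableau Q records, in position (i, j), the step at which that cell was added to P.
  Insert 5 (step 1): P = [5];  Q = [1]
  Insert 3 (step 2): P = [3] / [5];  Q = [1] / [2]
  Insert 2 (step 3): P = [2] / [3] / [5];  Q = [1] / [2] / [3]
  Insert 6 (step 4): P = [2, 6] / [3] / [5];  Q = [1, 4] / [2] / [3]
  Insert 7 (step 5): P = [2, 6, 7] / [3] / [5];  Q = [1, 4, 5] / [2] / [3]
  Insert 8 (step 6): P = [2, 6, 7, 8] / [3] / [5];  Q = [1, 4, 5, 6] / [2] / [3]
  Insert 1 (step 7): P = [1, 6, 7, 8] / [2] / [3] / [5];  Q = [1, 4, 5, 6] / [2] / [3] / [7]
  Insert 9 (step 8): P = [1, 6, 7, 8, 9] / [2] / [3] / [5];  Q = [1, 4, 5, 6, 8] / [2] / [3] / [7]
  Insert 4 (step 9): P = [1, 4, 7, 8, 9] / [2, 6] / [3] / [5];  Q = [1, 4, 5, 6, 8] / [2, 9] / [3] / [7]
Final shape: (5, 2, 1, 1).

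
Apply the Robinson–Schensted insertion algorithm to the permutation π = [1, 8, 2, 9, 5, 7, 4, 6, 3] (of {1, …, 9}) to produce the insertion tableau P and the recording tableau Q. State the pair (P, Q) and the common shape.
P = [1, 2, 3, 6] / [4, 7] / [5, 9] / [8];  Q = [1, 2, 4, 6] / [3, 5] / [7, 8] / [9];  common shape = (4, 2, 2, 1)

Row-insert the values π_1, π_2, … into P one at a time, bumping the leftmost entry strictly greater than the inserted value down to the next row. The recording tableau Q records, in position (i, j), the step at which that cell was added to P.
  Insert 1 (step 1): P = [1];  Q = [1]
  Insert 8 (step 2): P = [1, 8];  Q = [1, 2]
  Insert 2 (step 3): P = [1, 2] / [8];  Q = [1, 2] / [3]
  Insert 9 (step 4): P = [1, 2, 9] / [8];  Q = [1, 2, 4] / [3]
  Insert 5 (step 5): P = [1, 2, 5] / [8, 9];  Q = [1, 2, 4] / [3, 5]
  Insert 7 (step 6): P = [1, 2, 5, 7] / [8, 9];  Q = [1, 2, 4, 6] / [3, 5]
  Insert 4 (step 7): P = [1, 2, 4, 7] / [5, 9] / [8];  Q = [1, 2, 4, 6] / [3, 5] / [7]
  Insert 6 (step 8): P = [1, 2, 4, 6] / [5, 7] / [8, 9];  Q = [1, 2, 4, 6] / [3, 5] / [7, 8]
  Insert 3 (step 9): P = [1, 2, 3, 6] / [4, 7] / [5, 9] / [8];  Q = [1, 2, 4, 6] / [3, 5] / [7, 8] / [9]
Final shape: (4, 2, 2, 1).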